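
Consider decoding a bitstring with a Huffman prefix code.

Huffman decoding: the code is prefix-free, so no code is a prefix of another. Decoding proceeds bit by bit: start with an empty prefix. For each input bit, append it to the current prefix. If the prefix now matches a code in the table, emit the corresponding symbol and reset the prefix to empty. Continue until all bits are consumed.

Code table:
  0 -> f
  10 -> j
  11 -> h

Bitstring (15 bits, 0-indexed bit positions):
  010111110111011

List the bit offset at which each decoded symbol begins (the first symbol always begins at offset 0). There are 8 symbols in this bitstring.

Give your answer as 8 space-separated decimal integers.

Answer: 0 1 3 5 7 9 11 13

Derivation:
Bit 0: prefix='0' -> emit 'f', reset
Bit 1: prefix='1' (no match yet)
Bit 2: prefix='10' -> emit 'j', reset
Bit 3: prefix='1' (no match yet)
Bit 4: prefix='11' -> emit 'h', reset
Bit 5: prefix='1' (no match yet)
Bit 6: prefix='11' -> emit 'h', reset
Bit 7: prefix='1' (no match yet)
Bit 8: prefix='10' -> emit 'j', reset
Bit 9: prefix='1' (no match yet)
Bit 10: prefix='11' -> emit 'h', reset
Bit 11: prefix='1' (no match yet)
Bit 12: prefix='10' -> emit 'j', reset
Bit 13: prefix='1' (no match yet)
Bit 14: prefix='11' -> emit 'h', reset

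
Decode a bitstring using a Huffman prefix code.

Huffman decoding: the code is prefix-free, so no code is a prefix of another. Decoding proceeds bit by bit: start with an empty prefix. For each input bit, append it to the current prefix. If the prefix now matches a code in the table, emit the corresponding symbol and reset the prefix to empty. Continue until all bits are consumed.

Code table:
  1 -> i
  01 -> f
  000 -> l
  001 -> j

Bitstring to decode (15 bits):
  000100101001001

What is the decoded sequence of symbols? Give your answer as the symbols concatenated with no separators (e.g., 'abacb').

Answer: lijfjj

Derivation:
Bit 0: prefix='0' (no match yet)
Bit 1: prefix='00' (no match yet)
Bit 2: prefix='000' -> emit 'l', reset
Bit 3: prefix='1' -> emit 'i', reset
Bit 4: prefix='0' (no match yet)
Bit 5: prefix='00' (no match yet)
Bit 6: prefix='001' -> emit 'j', reset
Bit 7: prefix='0' (no match yet)
Bit 8: prefix='01' -> emit 'f', reset
Bit 9: prefix='0' (no match yet)
Bit 10: prefix='00' (no match yet)
Bit 11: prefix='001' -> emit 'j', reset
Bit 12: prefix='0' (no match yet)
Bit 13: prefix='00' (no match yet)
Bit 14: prefix='001' -> emit 'j', reset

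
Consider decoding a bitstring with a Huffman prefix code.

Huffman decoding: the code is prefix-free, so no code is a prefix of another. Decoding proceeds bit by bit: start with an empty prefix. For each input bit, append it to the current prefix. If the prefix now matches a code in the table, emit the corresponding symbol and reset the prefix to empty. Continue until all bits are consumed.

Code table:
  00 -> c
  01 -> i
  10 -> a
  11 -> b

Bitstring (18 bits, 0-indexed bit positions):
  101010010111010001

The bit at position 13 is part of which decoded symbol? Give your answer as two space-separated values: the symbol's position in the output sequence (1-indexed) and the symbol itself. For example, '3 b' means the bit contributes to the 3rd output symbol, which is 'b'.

Bit 0: prefix='1' (no match yet)
Bit 1: prefix='10' -> emit 'a', reset
Bit 2: prefix='1' (no match yet)
Bit 3: prefix='10' -> emit 'a', reset
Bit 4: prefix='1' (no match yet)
Bit 5: prefix='10' -> emit 'a', reset
Bit 6: prefix='0' (no match yet)
Bit 7: prefix='01' -> emit 'i', reset
Bit 8: prefix='0' (no match yet)
Bit 9: prefix='01' -> emit 'i', reset
Bit 10: prefix='1' (no match yet)
Bit 11: prefix='11' -> emit 'b', reset
Bit 12: prefix='0' (no match yet)
Bit 13: prefix='01' -> emit 'i', reset
Bit 14: prefix='0' (no match yet)
Bit 15: prefix='00' -> emit 'c', reset
Bit 16: prefix='0' (no match yet)
Bit 17: prefix='01' -> emit 'i', reset

Answer: 7 i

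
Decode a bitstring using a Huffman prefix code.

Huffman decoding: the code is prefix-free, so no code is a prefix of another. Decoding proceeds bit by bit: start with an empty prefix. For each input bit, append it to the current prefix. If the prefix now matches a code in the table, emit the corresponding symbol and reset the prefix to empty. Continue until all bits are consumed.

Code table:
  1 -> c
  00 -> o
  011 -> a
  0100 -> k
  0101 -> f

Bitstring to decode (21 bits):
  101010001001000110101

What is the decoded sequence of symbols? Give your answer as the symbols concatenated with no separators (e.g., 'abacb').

Bit 0: prefix='1' -> emit 'c', reset
Bit 1: prefix='0' (no match yet)
Bit 2: prefix='01' (no match yet)
Bit 3: prefix='010' (no match yet)
Bit 4: prefix='0101' -> emit 'f', reset
Bit 5: prefix='0' (no match yet)
Bit 6: prefix='00' -> emit 'o', reset
Bit 7: prefix='0' (no match yet)
Bit 8: prefix='01' (no match yet)
Bit 9: prefix='010' (no match yet)
Bit 10: prefix='0100' -> emit 'k', reset
Bit 11: prefix='1' -> emit 'c', reset
Bit 12: prefix='0' (no match yet)
Bit 13: prefix='00' -> emit 'o', reset
Bit 14: prefix='0' (no match yet)
Bit 15: prefix='01' (no match yet)
Bit 16: prefix='011' -> emit 'a', reset
Bit 17: prefix='0' (no match yet)
Bit 18: prefix='01' (no match yet)
Bit 19: prefix='010' (no match yet)
Bit 20: prefix='0101' -> emit 'f', reset

Answer: cfokcoaf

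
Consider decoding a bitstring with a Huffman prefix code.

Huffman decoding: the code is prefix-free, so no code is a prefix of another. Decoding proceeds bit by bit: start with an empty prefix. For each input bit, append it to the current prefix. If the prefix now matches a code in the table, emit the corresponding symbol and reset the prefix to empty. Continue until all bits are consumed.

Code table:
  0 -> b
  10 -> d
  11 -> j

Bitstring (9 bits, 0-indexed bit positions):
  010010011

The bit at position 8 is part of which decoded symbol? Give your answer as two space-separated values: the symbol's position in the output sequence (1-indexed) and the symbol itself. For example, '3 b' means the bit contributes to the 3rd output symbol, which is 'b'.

Bit 0: prefix='0' -> emit 'b', reset
Bit 1: prefix='1' (no match yet)
Bit 2: prefix='10' -> emit 'd', reset
Bit 3: prefix='0' -> emit 'b', reset
Bit 4: prefix='1' (no match yet)
Bit 5: prefix='10' -> emit 'd', reset
Bit 6: prefix='0' -> emit 'b', reset
Bit 7: prefix='1' (no match yet)
Bit 8: prefix='11' -> emit 'j', reset

Answer: 6 j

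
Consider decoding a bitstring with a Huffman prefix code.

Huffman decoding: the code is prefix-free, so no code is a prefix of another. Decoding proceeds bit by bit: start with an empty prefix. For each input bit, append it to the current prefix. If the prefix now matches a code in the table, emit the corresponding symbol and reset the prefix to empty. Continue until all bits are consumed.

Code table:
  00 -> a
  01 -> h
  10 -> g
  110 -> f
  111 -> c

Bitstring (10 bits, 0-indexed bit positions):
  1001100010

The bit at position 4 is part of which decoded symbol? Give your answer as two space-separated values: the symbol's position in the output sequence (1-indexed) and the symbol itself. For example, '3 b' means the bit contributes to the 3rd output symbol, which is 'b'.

Bit 0: prefix='1' (no match yet)
Bit 1: prefix='10' -> emit 'g', reset
Bit 2: prefix='0' (no match yet)
Bit 3: prefix='01' -> emit 'h', reset
Bit 4: prefix='1' (no match yet)
Bit 5: prefix='10' -> emit 'g', reset
Bit 6: prefix='0' (no match yet)
Bit 7: prefix='00' -> emit 'a', reset
Bit 8: prefix='1' (no match yet)

Answer: 3 g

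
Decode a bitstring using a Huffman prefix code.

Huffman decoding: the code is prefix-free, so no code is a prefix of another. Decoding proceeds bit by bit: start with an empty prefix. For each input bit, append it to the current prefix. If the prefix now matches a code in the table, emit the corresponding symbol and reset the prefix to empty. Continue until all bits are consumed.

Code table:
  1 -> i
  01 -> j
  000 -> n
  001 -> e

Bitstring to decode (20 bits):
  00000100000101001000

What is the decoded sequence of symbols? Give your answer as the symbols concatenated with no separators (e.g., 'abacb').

Bit 0: prefix='0' (no match yet)
Bit 1: prefix='00' (no match yet)
Bit 2: prefix='000' -> emit 'n', reset
Bit 3: prefix='0' (no match yet)
Bit 4: prefix='00' (no match yet)
Bit 5: prefix='001' -> emit 'e', reset
Bit 6: prefix='0' (no match yet)
Bit 7: prefix='00' (no match yet)
Bit 8: prefix='000' -> emit 'n', reset
Bit 9: prefix='0' (no match yet)
Bit 10: prefix='00' (no match yet)
Bit 11: prefix='001' -> emit 'e', reset
Bit 12: prefix='0' (no match yet)
Bit 13: prefix='01' -> emit 'j', reset
Bit 14: prefix='0' (no match yet)
Bit 15: prefix='00' (no match yet)
Bit 16: prefix='001' -> emit 'e', reset
Bit 17: prefix='0' (no match yet)
Bit 18: prefix='00' (no match yet)
Bit 19: prefix='000' -> emit 'n', reset

Answer: nenejen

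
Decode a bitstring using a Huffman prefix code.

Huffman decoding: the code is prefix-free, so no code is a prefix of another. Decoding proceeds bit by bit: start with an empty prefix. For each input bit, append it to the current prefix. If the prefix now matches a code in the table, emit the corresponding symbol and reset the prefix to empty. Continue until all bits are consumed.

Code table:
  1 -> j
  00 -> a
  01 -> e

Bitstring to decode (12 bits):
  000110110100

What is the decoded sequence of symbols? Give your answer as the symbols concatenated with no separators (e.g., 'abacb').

Bit 0: prefix='0' (no match yet)
Bit 1: prefix='00' -> emit 'a', reset
Bit 2: prefix='0' (no match yet)
Bit 3: prefix='01' -> emit 'e', reset
Bit 4: prefix='1' -> emit 'j', reset
Bit 5: prefix='0' (no match yet)
Bit 6: prefix='01' -> emit 'e', reset
Bit 7: prefix='1' -> emit 'j', reset
Bit 8: prefix='0' (no match yet)
Bit 9: prefix='01' -> emit 'e', reset
Bit 10: prefix='0' (no match yet)
Bit 11: prefix='00' -> emit 'a', reset

Answer: aejejea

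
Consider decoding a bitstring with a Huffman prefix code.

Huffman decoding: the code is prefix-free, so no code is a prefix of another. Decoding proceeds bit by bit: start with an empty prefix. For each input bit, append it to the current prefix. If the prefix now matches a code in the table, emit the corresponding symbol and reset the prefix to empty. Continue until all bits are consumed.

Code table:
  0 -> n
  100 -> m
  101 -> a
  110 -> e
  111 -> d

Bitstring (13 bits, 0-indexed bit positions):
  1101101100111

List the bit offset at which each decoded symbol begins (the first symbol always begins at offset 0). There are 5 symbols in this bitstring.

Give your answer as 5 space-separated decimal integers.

Answer: 0 3 6 9 10

Derivation:
Bit 0: prefix='1' (no match yet)
Bit 1: prefix='11' (no match yet)
Bit 2: prefix='110' -> emit 'e', reset
Bit 3: prefix='1' (no match yet)
Bit 4: prefix='11' (no match yet)
Bit 5: prefix='110' -> emit 'e', reset
Bit 6: prefix='1' (no match yet)
Bit 7: prefix='11' (no match yet)
Bit 8: prefix='110' -> emit 'e', reset
Bit 9: prefix='0' -> emit 'n', reset
Bit 10: prefix='1' (no match yet)
Bit 11: prefix='11' (no match yet)
Bit 12: prefix='111' -> emit 'd', reset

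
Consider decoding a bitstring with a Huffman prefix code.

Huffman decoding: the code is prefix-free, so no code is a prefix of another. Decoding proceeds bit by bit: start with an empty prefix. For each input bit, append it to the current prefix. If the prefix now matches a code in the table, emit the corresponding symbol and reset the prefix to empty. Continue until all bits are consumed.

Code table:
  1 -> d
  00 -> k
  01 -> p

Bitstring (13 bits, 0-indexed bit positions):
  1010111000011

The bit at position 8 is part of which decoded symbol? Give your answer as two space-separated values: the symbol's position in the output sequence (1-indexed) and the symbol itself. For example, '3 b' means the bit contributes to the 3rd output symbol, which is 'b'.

Answer: 6 k

Derivation:
Bit 0: prefix='1' -> emit 'd', reset
Bit 1: prefix='0' (no match yet)
Bit 2: prefix='01' -> emit 'p', reset
Bit 3: prefix='0' (no match yet)
Bit 4: prefix='01' -> emit 'p', reset
Bit 5: prefix='1' -> emit 'd', reset
Bit 6: prefix='1' -> emit 'd', reset
Bit 7: prefix='0' (no match yet)
Bit 8: prefix='00' -> emit 'k', reset
Bit 9: prefix='0' (no match yet)
Bit 10: prefix='00' -> emit 'k', reset
Bit 11: prefix='1' -> emit 'd', reset
Bit 12: prefix='1' -> emit 'd', reset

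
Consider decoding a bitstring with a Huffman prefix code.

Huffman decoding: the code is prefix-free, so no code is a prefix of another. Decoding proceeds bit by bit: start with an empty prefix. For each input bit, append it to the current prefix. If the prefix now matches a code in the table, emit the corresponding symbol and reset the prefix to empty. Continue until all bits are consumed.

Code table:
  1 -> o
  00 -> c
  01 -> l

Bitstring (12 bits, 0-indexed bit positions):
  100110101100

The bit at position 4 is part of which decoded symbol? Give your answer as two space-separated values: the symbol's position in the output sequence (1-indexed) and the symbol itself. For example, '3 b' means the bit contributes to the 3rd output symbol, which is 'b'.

Bit 0: prefix='1' -> emit 'o', reset
Bit 1: prefix='0' (no match yet)
Bit 2: prefix='00' -> emit 'c', reset
Bit 3: prefix='1' -> emit 'o', reset
Bit 4: prefix='1' -> emit 'o', reset
Bit 5: prefix='0' (no match yet)
Bit 6: prefix='01' -> emit 'l', reset
Bit 7: prefix='0' (no match yet)
Bit 8: prefix='01' -> emit 'l', reset

Answer: 4 o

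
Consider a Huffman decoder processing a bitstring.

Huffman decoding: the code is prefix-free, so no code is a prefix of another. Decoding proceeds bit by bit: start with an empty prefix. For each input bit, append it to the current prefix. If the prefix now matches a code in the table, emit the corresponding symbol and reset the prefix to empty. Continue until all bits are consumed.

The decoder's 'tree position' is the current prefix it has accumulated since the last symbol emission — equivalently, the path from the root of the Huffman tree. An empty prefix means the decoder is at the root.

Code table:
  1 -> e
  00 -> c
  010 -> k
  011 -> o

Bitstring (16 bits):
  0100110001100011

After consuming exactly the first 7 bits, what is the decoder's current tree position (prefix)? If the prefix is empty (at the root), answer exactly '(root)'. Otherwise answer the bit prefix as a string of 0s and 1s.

Answer: 0

Derivation:
Bit 0: prefix='0' (no match yet)
Bit 1: prefix='01' (no match yet)
Bit 2: prefix='010' -> emit 'k', reset
Bit 3: prefix='0' (no match yet)
Bit 4: prefix='01' (no match yet)
Bit 5: prefix='011' -> emit 'o', reset
Bit 6: prefix='0' (no match yet)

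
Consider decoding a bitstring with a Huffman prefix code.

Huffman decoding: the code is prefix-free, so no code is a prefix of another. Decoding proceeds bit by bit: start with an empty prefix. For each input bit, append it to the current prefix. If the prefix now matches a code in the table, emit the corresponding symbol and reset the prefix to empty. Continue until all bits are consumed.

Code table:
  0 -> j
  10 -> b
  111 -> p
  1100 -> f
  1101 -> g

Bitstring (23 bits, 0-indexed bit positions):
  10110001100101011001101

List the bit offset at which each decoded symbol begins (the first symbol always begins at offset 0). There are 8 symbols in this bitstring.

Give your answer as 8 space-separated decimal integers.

Answer: 0 2 6 7 11 13 15 19

Derivation:
Bit 0: prefix='1' (no match yet)
Bit 1: prefix='10' -> emit 'b', reset
Bit 2: prefix='1' (no match yet)
Bit 3: prefix='11' (no match yet)
Bit 4: prefix='110' (no match yet)
Bit 5: prefix='1100' -> emit 'f', reset
Bit 6: prefix='0' -> emit 'j', reset
Bit 7: prefix='1' (no match yet)
Bit 8: prefix='11' (no match yet)
Bit 9: prefix='110' (no match yet)
Bit 10: prefix='1100' -> emit 'f', reset
Bit 11: prefix='1' (no match yet)
Bit 12: prefix='10' -> emit 'b', reset
Bit 13: prefix='1' (no match yet)
Bit 14: prefix='10' -> emit 'b', reset
Bit 15: prefix='1' (no match yet)
Bit 16: prefix='11' (no match yet)
Bit 17: prefix='110' (no match yet)
Bit 18: prefix='1100' -> emit 'f', reset
Bit 19: prefix='1' (no match yet)
Bit 20: prefix='11' (no match yet)
Bit 21: prefix='110' (no match yet)
Bit 22: prefix='1101' -> emit 'g', reset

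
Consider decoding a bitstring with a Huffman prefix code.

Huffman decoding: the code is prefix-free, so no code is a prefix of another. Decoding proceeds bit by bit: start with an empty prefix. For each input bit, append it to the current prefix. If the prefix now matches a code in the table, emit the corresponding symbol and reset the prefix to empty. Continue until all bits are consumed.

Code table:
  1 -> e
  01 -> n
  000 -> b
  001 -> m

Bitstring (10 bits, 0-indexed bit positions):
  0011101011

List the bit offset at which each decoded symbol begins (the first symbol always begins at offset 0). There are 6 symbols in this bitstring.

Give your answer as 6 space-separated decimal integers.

Bit 0: prefix='0' (no match yet)
Bit 1: prefix='00' (no match yet)
Bit 2: prefix='001' -> emit 'm', reset
Bit 3: prefix='1' -> emit 'e', reset
Bit 4: prefix='1' -> emit 'e', reset
Bit 5: prefix='0' (no match yet)
Bit 6: prefix='01' -> emit 'n', reset
Bit 7: prefix='0' (no match yet)
Bit 8: prefix='01' -> emit 'n', reset
Bit 9: prefix='1' -> emit 'e', reset

Answer: 0 3 4 5 7 9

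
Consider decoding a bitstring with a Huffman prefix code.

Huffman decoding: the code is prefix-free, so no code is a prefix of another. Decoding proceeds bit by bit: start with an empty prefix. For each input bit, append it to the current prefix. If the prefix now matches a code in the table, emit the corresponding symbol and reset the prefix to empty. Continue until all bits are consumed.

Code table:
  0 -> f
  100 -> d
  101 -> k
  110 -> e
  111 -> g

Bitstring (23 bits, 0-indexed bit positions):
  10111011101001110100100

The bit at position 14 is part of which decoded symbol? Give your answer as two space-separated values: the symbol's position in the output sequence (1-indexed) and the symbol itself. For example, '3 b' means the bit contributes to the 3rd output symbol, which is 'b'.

Answer: 6 g

Derivation:
Bit 0: prefix='1' (no match yet)
Bit 1: prefix='10' (no match yet)
Bit 2: prefix='101' -> emit 'k', reset
Bit 3: prefix='1' (no match yet)
Bit 4: prefix='11' (no match yet)
Bit 5: prefix='110' -> emit 'e', reset
Bit 6: prefix='1' (no match yet)
Bit 7: prefix='11' (no match yet)
Bit 8: prefix='111' -> emit 'g', reset
Bit 9: prefix='0' -> emit 'f', reset
Bit 10: prefix='1' (no match yet)
Bit 11: prefix='10' (no match yet)
Bit 12: prefix='100' -> emit 'd', reset
Bit 13: prefix='1' (no match yet)
Bit 14: prefix='11' (no match yet)
Bit 15: prefix='111' -> emit 'g', reset
Bit 16: prefix='0' -> emit 'f', reset
Bit 17: prefix='1' (no match yet)
Bit 18: prefix='10' (no match yet)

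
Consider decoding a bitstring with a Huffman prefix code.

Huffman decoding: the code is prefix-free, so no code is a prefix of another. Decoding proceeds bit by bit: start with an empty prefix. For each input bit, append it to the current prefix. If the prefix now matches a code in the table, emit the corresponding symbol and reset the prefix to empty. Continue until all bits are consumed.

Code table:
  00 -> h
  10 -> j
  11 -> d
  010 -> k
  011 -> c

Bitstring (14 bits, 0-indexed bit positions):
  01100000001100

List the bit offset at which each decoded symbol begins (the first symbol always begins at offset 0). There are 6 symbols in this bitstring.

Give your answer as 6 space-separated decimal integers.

Answer: 0 3 5 7 9 12

Derivation:
Bit 0: prefix='0' (no match yet)
Bit 1: prefix='01' (no match yet)
Bit 2: prefix='011' -> emit 'c', reset
Bit 3: prefix='0' (no match yet)
Bit 4: prefix='00' -> emit 'h', reset
Bit 5: prefix='0' (no match yet)
Bit 6: prefix='00' -> emit 'h', reset
Bit 7: prefix='0' (no match yet)
Bit 8: prefix='00' -> emit 'h', reset
Bit 9: prefix='0' (no match yet)
Bit 10: prefix='01' (no match yet)
Bit 11: prefix='011' -> emit 'c', reset
Bit 12: prefix='0' (no match yet)
Bit 13: prefix='00' -> emit 'h', reset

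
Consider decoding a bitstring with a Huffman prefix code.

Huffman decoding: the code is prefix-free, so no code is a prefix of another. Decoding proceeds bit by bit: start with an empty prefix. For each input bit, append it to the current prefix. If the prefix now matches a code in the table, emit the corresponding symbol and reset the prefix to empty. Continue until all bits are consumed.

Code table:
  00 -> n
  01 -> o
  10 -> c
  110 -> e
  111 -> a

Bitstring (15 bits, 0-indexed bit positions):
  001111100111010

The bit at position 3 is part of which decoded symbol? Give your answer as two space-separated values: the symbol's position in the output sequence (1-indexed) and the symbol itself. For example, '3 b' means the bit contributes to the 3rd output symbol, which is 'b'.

Bit 0: prefix='0' (no match yet)
Bit 1: prefix='00' -> emit 'n', reset
Bit 2: prefix='1' (no match yet)
Bit 3: prefix='11' (no match yet)
Bit 4: prefix='111' -> emit 'a', reset
Bit 5: prefix='1' (no match yet)
Bit 6: prefix='11' (no match yet)
Bit 7: prefix='110' -> emit 'e', reset

Answer: 2 a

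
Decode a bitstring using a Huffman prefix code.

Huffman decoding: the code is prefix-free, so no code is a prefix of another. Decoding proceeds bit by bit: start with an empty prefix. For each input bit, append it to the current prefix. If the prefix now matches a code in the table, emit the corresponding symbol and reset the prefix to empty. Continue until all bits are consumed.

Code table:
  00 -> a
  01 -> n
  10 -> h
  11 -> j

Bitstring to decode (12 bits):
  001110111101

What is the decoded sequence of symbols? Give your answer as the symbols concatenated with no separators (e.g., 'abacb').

Answer: ajhjjn

Derivation:
Bit 0: prefix='0' (no match yet)
Bit 1: prefix='00' -> emit 'a', reset
Bit 2: prefix='1' (no match yet)
Bit 3: prefix='11' -> emit 'j', reset
Bit 4: prefix='1' (no match yet)
Bit 5: prefix='10' -> emit 'h', reset
Bit 6: prefix='1' (no match yet)
Bit 7: prefix='11' -> emit 'j', reset
Bit 8: prefix='1' (no match yet)
Bit 9: prefix='11' -> emit 'j', reset
Bit 10: prefix='0' (no match yet)
Bit 11: prefix='01' -> emit 'n', reset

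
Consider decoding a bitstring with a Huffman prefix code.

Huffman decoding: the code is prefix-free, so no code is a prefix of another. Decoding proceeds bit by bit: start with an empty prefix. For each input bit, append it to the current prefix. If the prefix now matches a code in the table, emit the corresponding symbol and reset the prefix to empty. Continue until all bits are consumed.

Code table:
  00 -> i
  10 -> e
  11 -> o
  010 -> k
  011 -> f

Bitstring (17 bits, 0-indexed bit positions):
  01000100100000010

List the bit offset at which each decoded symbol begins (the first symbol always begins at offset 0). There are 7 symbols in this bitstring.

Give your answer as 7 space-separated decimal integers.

Answer: 0 3 5 7 10 12 14

Derivation:
Bit 0: prefix='0' (no match yet)
Bit 1: prefix='01' (no match yet)
Bit 2: prefix='010' -> emit 'k', reset
Bit 3: prefix='0' (no match yet)
Bit 4: prefix='00' -> emit 'i', reset
Bit 5: prefix='1' (no match yet)
Bit 6: prefix='10' -> emit 'e', reset
Bit 7: prefix='0' (no match yet)
Bit 8: prefix='01' (no match yet)
Bit 9: prefix='010' -> emit 'k', reset
Bit 10: prefix='0' (no match yet)
Bit 11: prefix='00' -> emit 'i', reset
Bit 12: prefix='0' (no match yet)
Bit 13: prefix='00' -> emit 'i', reset
Bit 14: prefix='0' (no match yet)
Bit 15: prefix='01' (no match yet)
Bit 16: prefix='010' -> emit 'k', reset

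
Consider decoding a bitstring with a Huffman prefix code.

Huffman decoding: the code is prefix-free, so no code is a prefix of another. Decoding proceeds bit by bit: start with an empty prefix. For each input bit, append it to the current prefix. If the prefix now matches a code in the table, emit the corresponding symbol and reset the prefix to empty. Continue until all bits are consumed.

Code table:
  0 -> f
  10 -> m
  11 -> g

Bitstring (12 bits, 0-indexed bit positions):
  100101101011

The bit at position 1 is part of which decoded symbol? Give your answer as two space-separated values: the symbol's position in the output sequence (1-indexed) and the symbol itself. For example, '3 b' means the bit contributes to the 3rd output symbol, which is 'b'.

Bit 0: prefix='1' (no match yet)
Bit 1: prefix='10' -> emit 'm', reset
Bit 2: prefix='0' -> emit 'f', reset
Bit 3: prefix='1' (no match yet)
Bit 4: prefix='10' -> emit 'm', reset
Bit 5: prefix='1' (no match yet)

Answer: 1 m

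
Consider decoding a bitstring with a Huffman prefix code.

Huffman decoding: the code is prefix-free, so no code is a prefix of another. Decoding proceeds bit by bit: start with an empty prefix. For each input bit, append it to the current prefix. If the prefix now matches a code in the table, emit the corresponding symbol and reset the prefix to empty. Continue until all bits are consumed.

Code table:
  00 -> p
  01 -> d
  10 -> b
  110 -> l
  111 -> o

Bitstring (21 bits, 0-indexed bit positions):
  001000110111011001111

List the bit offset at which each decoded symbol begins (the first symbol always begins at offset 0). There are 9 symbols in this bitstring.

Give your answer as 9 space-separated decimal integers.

Answer: 0 2 4 6 9 12 14 16 18

Derivation:
Bit 0: prefix='0' (no match yet)
Bit 1: prefix='00' -> emit 'p', reset
Bit 2: prefix='1' (no match yet)
Bit 3: prefix='10' -> emit 'b', reset
Bit 4: prefix='0' (no match yet)
Bit 5: prefix='00' -> emit 'p', reset
Bit 6: prefix='1' (no match yet)
Bit 7: prefix='11' (no match yet)
Bit 8: prefix='110' -> emit 'l', reset
Bit 9: prefix='1' (no match yet)
Bit 10: prefix='11' (no match yet)
Bit 11: prefix='111' -> emit 'o', reset
Bit 12: prefix='0' (no match yet)
Bit 13: prefix='01' -> emit 'd', reset
Bit 14: prefix='1' (no match yet)
Bit 15: prefix='10' -> emit 'b', reset
Bit 16: prefix='0' (no match yet)
Bit 17: prefix='01' -> emit 'd', reset
Bit 18: prefix='1' (no match yet)
Bit 19: prefix='11' (no match yet)
Bit 20: prefix='111' -> emit 'o', reset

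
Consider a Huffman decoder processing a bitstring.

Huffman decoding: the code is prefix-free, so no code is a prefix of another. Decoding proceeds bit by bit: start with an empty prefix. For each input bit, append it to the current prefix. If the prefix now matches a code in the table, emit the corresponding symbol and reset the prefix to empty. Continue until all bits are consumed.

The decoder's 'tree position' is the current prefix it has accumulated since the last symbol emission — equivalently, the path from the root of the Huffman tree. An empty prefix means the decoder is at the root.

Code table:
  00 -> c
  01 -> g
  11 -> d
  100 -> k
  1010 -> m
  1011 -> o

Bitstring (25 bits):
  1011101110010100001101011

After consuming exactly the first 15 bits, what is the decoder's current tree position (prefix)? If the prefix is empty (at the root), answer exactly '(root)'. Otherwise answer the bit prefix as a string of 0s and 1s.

Bit 0: prefix='1' (no match yet)
Bit 1: prefix='10' (no match yet)
Bit 2: prefix='101' (no match yet)
Bit 3: prefix='1011' -> emit 'o', reset
Bit 4: prefix='1' (no match yet)
Bit 5: prefix='10' (no match yet)
Bit 6: prefix='101' (no match yet)
Bit 7: prefix='1011' -> emit 'o', reset
Bit 8: prefix='1' (no match yet)
Bit 9: prefix='10' (no match yet)
Bit 10: prefix='100' -> emit 'k', reset
Bit 11: prefix='1' (no match yet)
Bit 12: prefix='10' (no match yet)
Bit 13: prefix='101' (no match yet)
Bit 14: prefix='1010' -> emit 'm', reset

Answer: (root)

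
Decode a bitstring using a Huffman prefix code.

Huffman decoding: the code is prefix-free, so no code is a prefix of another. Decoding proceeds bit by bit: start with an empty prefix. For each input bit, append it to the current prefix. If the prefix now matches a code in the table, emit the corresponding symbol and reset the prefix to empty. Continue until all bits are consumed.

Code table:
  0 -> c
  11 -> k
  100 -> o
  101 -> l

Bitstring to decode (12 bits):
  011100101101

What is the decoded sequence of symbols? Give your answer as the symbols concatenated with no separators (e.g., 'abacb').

Answer: ckoll

Derivation:
Bit 0: prefix='0' -> emit 'c', reset
Bit 1: prefix='1' (no match yet)
Bit 2: prefix='11' -> emit 'k', reset
Bit 3: prefix='1' (no match yet)
Bit 4: prefix='10' (no match yet)
Bit 5: prefix='100' -> emit 'o', reset
Bit 6: prefix='1' (no match yet)
Bit 7: prefix='10' (no match yet)
Bit 8: prefix='101' -> emit 'l', reset
Bit 9: prefix='1' (no match yet)
Bit 10: prefix='10' (no match yet)
Bit 11: prefix='101' -> emit 'l', reset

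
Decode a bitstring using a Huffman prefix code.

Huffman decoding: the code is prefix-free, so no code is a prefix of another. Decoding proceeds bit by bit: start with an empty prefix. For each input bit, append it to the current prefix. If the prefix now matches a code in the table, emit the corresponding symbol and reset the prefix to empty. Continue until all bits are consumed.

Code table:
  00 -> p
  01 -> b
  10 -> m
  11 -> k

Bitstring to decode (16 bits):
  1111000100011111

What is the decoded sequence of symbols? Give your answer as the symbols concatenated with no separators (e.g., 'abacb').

Answer: kkpbpbkk

Derivation:
Bit 0: prefix='1' (no match yet)
Bit 1: prefix='11' -> emit 'k', reset
Bit 2: prefix='1' (no match yet)
Bit 3: prefix='11' -> emit 'k', reset
Bit 4: prefix='0' (no match yet)
Bit 5: prefix='00' -> emit 'p', reset
Bit 6: prefix='0' (no match yet)
Bit 7: prefix='01' -> emit 'b', reset
Bit 8: prefix='0' (no match yet)
Bit 9: prefix='00' -> emit 'p', reset
Bit 10: prefix='0' (no match yet)
Bit 11: prefix='01' -> emit 'b', reset
Bit 12: prefix='1' (no match yet)
Bit 13: prefix='11' -> emit 'k', reset
Bit 14: prefix='1' (no match yet)
Bit 15: prefix='11' -> emit 'k', reset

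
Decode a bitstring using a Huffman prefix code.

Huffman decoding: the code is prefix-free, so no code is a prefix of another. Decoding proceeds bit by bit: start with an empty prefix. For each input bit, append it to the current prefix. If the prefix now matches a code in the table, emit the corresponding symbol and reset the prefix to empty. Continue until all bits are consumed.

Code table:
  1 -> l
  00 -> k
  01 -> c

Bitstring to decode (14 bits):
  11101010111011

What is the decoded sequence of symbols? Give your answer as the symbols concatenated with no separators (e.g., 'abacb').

Bit 0: prefix='1' -> emit 'l', reset
Bit 1: prefix='1' -> emit 'l', reset
Bit 2: prefix='1' -> emit 'l', reset
Bit 3: prefix='0' (no match yet)
Bit 4: prefix='01' -> emit 'c', reset
Bit 5: prefix='0' (no match yet)
Bit 6: prefix='01' -> emit 'c', reset
Bit 7: prefix='0' (no match yet)
Bit 8: prefix='01' -> emit 'c', reset
Bit 9: prefix='1' -> emit 'l', reset
Bit 10: prefix='1' -> emit 'l', reset
Bit 11: prefix='0' (no match yet)
Bit 12: prefix='01' -> emit 'c', reset
Bit 13: prefix='1' -> emit 'l', reset

Answer: lllcccllcl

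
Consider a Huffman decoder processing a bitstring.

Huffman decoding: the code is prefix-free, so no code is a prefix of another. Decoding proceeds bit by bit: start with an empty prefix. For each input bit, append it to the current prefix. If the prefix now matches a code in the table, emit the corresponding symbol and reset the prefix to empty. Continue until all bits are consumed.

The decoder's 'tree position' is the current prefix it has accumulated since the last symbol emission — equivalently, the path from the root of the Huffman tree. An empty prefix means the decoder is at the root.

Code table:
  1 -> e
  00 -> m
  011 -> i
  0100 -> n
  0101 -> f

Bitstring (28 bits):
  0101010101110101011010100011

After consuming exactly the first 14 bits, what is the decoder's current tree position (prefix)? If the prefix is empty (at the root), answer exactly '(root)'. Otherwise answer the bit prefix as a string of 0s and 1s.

Answer: 01

Derivation:
Bit 0: prefix='0' (no match yet)
Bit 1: prefix='01' (no match yet)
Bit 2: prefix='010' (no match yet)
Bit 3: prefix='0101' -> emit 'f', reset
Bit 4: prefix='0' (no match yet)
Bit 5: prefix='01' (no match yet)
Bit 6: prefix='010' (no match yet)
Bit 7: prefix='0101' -> emit 'f', reset
Bit 8: prefix='0' (no match yet)
Bit 9: prefix='01' (no match yet)
Bit 10: prefix='011' -> emit 'i', reset
Bit 11: prefix='1' -> emit 'e', reset
Bit 12: prefix='0' (no match yet)
Bit 13: prefix='01' (no match yet)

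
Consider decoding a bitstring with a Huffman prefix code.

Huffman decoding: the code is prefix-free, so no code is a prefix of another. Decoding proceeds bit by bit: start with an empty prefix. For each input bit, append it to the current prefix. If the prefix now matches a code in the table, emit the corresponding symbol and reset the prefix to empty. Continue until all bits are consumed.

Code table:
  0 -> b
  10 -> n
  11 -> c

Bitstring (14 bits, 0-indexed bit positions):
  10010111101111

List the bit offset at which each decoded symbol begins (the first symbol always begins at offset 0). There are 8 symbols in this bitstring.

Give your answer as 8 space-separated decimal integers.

Bit 0: prefix='1' (no match yet)
Bit 1: prefix='10' -> emit 'n', reset
Bit 2: prefix='0' -> emit 'b', reset
Bit 3: prefix='1' (no match yet)
Bit 4: prefix='10' -> emit 'n', reset
Bit 5: prefix='1' (no match yet)
Bit 6: prefix='11' -> emit 'c', reset
Bit 7: prefix='1' (no match yet)
Bit 8: prefix='11' -> emit 'c', reset
Bit 9: prefix='0' -> emit 'b', reset
Bit 10: prefix='1' (no match yet)
Bit 11: prefix='11' -> emit 'c', reset
Bit 12: prefix='1' (no match yet)
Bit 13: prefix='11' -> emit 'c', reset

Answer: 0 2 3 5 7 9 10 12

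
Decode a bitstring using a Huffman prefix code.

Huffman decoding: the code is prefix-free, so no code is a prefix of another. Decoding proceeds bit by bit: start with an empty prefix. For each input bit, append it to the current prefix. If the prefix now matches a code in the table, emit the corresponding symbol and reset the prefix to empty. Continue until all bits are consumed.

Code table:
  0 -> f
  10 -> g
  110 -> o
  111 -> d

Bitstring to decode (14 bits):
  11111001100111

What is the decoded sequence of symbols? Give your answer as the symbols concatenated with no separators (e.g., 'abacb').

Answer: dofofd

Derivation:
Bit 0: prefix='1' (no match yet)
Bit 1: prefix='11' (no match yet)
Bit 2: prefix='111' -> emit 'd', reset
Bit 3: prefix='1' (no match yet)
Bit 4: prefix='11' (no match yet)
Bit 5: prefix='110' -> emit 'o', reset
Bit 6: prefix='0' -> emit 'f', reset
Bit 7: prefix='1' (no match yet)
Bit 8: prefix='11' (no match yet)
Bit 9: prefix='110' -> emit 'o', reset
Bit 10: prefix='0' -> emit 'f', reset
Bit 11: prefix='1' (no match yet)
Bit 12: prefix='11' (no match yet)
Bit 13: prefix='111' -> emit 'd', reset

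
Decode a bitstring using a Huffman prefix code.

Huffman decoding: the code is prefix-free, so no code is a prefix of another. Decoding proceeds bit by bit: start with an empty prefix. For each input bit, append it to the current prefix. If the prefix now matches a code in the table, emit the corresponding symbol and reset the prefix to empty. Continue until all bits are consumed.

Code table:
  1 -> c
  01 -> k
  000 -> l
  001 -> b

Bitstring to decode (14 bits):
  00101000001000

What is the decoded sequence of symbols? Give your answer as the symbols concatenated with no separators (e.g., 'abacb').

Bit 0: prefix='0' (no match yet)
Bit 1: prefix='00' (no match yet)
Bit 2: prefix='001' -> emit 'b', reset
Bit 3: prefix='0' (no match yet)
Bit 4: prefix='01' -> emit 'k', reset
Bit 5: prefix='0' (no match yet)
Bit 6: prefix='00' (no match yet)
Bit 7: prefix='000' -> emit 'l', reset
Bit 8: prefix='0' (no match yet)
Bit 9: prefix='00' (no match yet)
Bit 10: prefix='001' -> emit 'b', reset
Bit 11: prefix='0' (no match yet)
Bit 12: prefix='00' (no match yet)
Bit 13: prefix='000' -> emit 'l', reset

Answer: bklbl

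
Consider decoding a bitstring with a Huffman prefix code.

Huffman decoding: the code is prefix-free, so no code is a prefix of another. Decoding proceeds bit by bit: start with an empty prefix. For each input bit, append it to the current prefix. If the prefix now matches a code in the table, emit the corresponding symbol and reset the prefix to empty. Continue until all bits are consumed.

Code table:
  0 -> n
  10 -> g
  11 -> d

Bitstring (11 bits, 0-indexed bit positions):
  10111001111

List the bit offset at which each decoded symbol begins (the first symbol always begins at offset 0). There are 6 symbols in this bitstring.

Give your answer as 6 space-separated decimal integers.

Bit 0: prefix='1' (no match yet)
Bit 1: prefix='10' -> emit 'g', reset
Bit 2: prefix='1' (no match yet)
Bit 3: prefix='11' -> emit 'd', reset
Bit 4: prefix='1' (no match yet)
Bit 5: prefix='10' -> emit 'g', reset
Bit 6: prefix='0' -> emit 'n', reset
Bit 7: prefix='1' (no match yet)
Bit 8: prefix='11' -> emit 'd', reset
Bit 9: prefix='1' (no match yet)
Bit 10: prefix='11' -> emit 'd', reset

Answer: 0 2 4 6 7 9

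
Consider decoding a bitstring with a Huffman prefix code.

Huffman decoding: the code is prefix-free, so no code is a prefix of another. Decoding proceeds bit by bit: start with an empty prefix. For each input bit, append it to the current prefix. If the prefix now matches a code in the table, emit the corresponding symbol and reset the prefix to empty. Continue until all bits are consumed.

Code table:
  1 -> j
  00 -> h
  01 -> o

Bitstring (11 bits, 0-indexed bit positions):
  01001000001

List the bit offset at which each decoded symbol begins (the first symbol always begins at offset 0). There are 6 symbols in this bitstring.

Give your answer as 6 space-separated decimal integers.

Answer: 0 2 4 5 7 9

Derivation:
Bit 0: prefix='0' (no match yet)
Bit 1: prefix='01' -> emit 'o', reset
Bit 2: prefix='0' (no match yet)
Bit 3: prefix='00' -> emit 'h', reset
Bit 4: prefix='1' -> emit 'j', reset
Bit 5: prefix='0' (no match yet)
Bit 6: prefix='00' -> emit 'h', reset
Bit 7: prefix='0' (no match yet)
Bit 8: prefix='00' -> emit 'h', reset
Bit 9: prefix='0' (no match yet)
Bit 10: prefix='01' -> emit 'o', reset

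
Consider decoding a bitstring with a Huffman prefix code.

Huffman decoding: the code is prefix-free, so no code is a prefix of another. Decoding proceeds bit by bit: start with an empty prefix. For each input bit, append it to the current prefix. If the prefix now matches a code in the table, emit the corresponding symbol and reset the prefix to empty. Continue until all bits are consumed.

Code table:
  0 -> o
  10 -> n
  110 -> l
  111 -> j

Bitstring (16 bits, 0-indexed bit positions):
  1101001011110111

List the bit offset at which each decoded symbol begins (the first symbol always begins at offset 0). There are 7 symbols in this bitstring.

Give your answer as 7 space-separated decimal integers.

Answer: 0 3 5 6 8 11 13

Derivation:
Bit 0: prefix='1' (no match yet)
Bit 1: prefix='11' (no match yet)
Bit 2: prefix='110' -> emit 'l', reset
Bit 3: prefix='1' (no match yet)
Bit 4: prefix='10' -> emit 'n', reset
Bit 5: prefix='0' -> emit 'o', reset
Bit 6: prefix='1' (no match yet)
Bit 7: prefix='10' -> emit 'n', reset
Bit 8: prefix='1' (no match yet)
Bit 9: prefix='11' (no match yet)
Bit 10: prefix='111' -> emit 'j', reset
Bit 11: prefix='1' (no match yet)
Bit 12: prefix='10' -> emit 'n', reset
Bit 13: prefix='1' (no match yet)
Bit 14: prefix='11' (no match yet)
Bit 15: prefix='111' -> emit 'j', reset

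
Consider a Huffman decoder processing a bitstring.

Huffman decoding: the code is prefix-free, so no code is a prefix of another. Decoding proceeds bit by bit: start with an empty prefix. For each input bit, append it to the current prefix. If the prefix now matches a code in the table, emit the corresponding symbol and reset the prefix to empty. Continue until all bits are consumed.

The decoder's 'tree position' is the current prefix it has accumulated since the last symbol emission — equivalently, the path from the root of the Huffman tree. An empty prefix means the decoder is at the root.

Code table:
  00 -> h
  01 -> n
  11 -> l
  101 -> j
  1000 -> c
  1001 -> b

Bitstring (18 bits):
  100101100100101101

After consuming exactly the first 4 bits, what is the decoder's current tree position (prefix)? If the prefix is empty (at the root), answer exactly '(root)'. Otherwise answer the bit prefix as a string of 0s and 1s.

Bit 0: prefix='1' (no match yet)
Bit 1: prefix='10' (no match yet)
Bit 2: prefix='100' (no match yet)
Bit 3: prefix='1001' -> emit 'b', reset

Answer: (root)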